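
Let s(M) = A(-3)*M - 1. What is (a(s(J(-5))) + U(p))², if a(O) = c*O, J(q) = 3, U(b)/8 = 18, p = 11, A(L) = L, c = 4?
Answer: 10816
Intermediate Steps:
U(b) = 144 (U(b) = 8*18 = 144)
s(M) = -1 - 3*M (s(M) = -3*M - 1 = -1 - 3*M)
a(O) = 4*O
(a(s(J(-5))) + U(p))² = (4*(-1 - 3*3) + 144)² = (4*(-1 - 9) + 144)² = (4*(-10) + 144)² = (-40 + 144)² = 104² = 10816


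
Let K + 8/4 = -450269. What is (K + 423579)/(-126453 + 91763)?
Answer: 13346/17345 ≈ 0.76944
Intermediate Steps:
K = -450271 (K = -2 - 450269 = -450271)
(K + 423579)/(-126453 + 91763) = (-450271 + 423579)/(-126453 + 91763) = -26692/(-34690) = -26692*(-1/34690) = 13346/17345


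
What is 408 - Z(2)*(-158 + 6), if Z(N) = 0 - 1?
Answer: 256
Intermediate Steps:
Z(N) = -1
408 - Z(2)*(-158 + 6) = 408 - (-1)*(-158 + 6) = 408 - (-1)*(-152) = 408 - 1*152 = 408 - 152 = 256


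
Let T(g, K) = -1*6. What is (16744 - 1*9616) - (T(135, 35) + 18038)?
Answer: -10904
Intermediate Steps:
T(g, K) = -6
(16744 - 1*9616) - (T(135, 35) + 18038) = (16744 - 1*9616) - (-6 + 18038) = (16744 - 9616) - 1*18032 = 7128 - 18032 = -10904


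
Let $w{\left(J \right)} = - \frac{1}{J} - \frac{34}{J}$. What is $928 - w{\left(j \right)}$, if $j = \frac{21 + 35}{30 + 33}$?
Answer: $\frac{7739}{8} \approx 967.38$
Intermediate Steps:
$j = \frac{8}{9}$ ($j = \frac{56}{63} = 56 \cdot \frac{1}{63} = \frac{8}{9} \approx 0.88889$)
$w{\left(J \right)} = - \frac{35}{J}$
$928 - w{\left(j \right)} = 928 - - \frac{35}{\frac{8}{9}} = 928 - \left(-35\right) \frac{9}{8} = 928 - - \frac{315}{8} = 928 + \frac{315}{8} = \frac{7739}{8}$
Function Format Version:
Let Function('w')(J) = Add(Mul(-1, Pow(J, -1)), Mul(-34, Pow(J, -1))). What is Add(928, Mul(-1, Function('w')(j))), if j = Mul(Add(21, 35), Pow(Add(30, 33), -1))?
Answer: Rational(7739, 8) ≈ 967.38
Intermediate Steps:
j = Rational(8, 9) (j = Mul(56, Pow(63, -1)) = Mul(56, Rational(1, 63)) = Rational(8, 9) ≈ 0.88889)
Function('w')(J) = Mul(-35, Pow(J, -1))
Add(928, Mul(-1, Function('w')(j))) = Add(928, Mul(-1, Mul(-35, Pow(Rational(8, 9), -1)))) = Add(928, Mul(-1, Mul(-35, Rational(9, 8)))) = Add(928, Mul(-1, Rational(-315, 8))) = Add(928, Rational(315, 8)) = Rational(7739, 8)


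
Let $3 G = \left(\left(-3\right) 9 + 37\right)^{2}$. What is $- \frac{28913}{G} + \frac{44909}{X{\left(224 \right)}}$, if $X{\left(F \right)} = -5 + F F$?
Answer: $- \frac{4347291469}{5017100} \approx -866.5$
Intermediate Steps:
$G = \frac{100}{3}$ ($G = \frac{\left(\left(-3\right) 9 + 37\right)^{2}}{3} = \frac{\left(-27 + 37\right)^{2}}{3} = \frac{10^{2}}{3} = \frac{1}{3} \cdot 100 = \frac{100}{3} \approx 33.333$)
$X{\left(F \right)} = -5 + F^{2}$
$- \frac{28913}{G} + \frac{44909}{X{\left(224 \right)}} = - \frac{28913}{\frac{100}{3}} + \frac{44909}{-5 + 224^{2}} = \left(-28913\right) \frac{3}{100} + \frac{44909}{-5 + 50176} = - \frac{86739}{100} + \frac{44909}{50171} = - \frac{4347291469}{5017100}$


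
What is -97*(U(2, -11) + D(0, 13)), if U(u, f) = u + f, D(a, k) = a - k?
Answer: 2134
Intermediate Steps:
U(u, f) = f + u
-97*(U(2, -11) + D(0, 13)) = -97*((-11 + 2) + (0 - 1*13)) = -97*(-9 + (0 - 13)) = -97*(-9 - 13) = -97*(-22) = 2134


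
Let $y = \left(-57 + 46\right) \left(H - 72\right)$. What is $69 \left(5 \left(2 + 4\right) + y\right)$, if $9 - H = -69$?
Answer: $-2484$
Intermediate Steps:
$H = 78$ ($H = 9 - -69 = 9 + 69 = 78$)
$y = -66$ ($y = \left(-57 + 46\right) \left(78 - 72\right) = \left(-11\right) 6 = -66$)
$69 \left(5 \left(2 + 4\right) + y\right) = 69 \left(5 \left(2 + 4\right) - 66\right) = 69 \left(5 \cdot 6 - 66\right) = 69 \left(30 - 66\right) = 69 \left(-36\right) = -2484$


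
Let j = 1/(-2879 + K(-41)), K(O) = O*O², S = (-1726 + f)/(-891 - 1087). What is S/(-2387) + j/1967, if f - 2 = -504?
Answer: -22476178449/47629878619400 ≈ -0.00047189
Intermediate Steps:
f = -502 (f = 2 - 504 = -502)
S = 1114/989 (S = (-1726 - 502)/(-891 - 1087) = -2228/(-1978) = -2228*(-1/1978) = 1114/989 ≈ 1.1264)
K(O) = O³
j = -1/71800 (j = 1/(-2879 + (-41)³) = 1/(-2879 - 68921) = 1/(-71800) = -1/71800 ≈ -1.3928e-5)
S/(-2387) + j/1967 = (1114/989)/(-2387) - 1/71800/1967 = (1114/989)*(-1/2387) - 1/71800*1/1967 = -1114/2360743 - 1/141230600 = -22476178449/47629878619400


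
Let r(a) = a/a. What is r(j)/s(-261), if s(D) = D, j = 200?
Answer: -1/261 ≈ -0.0038314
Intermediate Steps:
r(a) = 1
r(j)/s(-261) = 1/(-261) = 1*(-1/261) = -1/261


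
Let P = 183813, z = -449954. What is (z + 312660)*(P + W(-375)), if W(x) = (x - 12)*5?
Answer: -24970758132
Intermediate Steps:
W(x) = -60 + 5*x (W(x) = (-12 + x)*5 = -60 + 5*x)
(z + 312660)*(P + W(-375)) = (-449954 + 312660)*(183813 + (-60 + 5*(-375))) = -137294*(183813 + (-60 - 1875)) = -137294*(183813 - 1935) = -137294*181878 = -24970758132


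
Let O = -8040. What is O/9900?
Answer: -134/165 ≈ -0.81212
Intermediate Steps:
O/9900 = -8040/9900 = -8040*1/9900 = -134/165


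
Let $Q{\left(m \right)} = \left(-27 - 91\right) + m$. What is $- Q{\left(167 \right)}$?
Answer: $-49$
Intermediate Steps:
$Q{\left(m \right)} = -118 + m$
$- Q{\left(167 \right)} = - (-118 + 167) = \left(-1\right) 49 = -49$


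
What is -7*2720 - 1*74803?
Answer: -93843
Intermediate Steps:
-7*2720 - 1*74803 = -19040 - 74803 = -93843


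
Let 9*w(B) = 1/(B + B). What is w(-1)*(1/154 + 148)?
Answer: -22793/2772 ≈ -8.2226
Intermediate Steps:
w(B) = 1/(18*B) (w(B) = 1/(9*(B + B)) = 1/(9*((2*B))) = (1/(2*B))/9 = 1/(18*B))
w(-1)*(1/154 + 148) = ((1/18)/(-1))*(1/154 + 148) = ((1/18)*(-1))*(1/154 + 148) = -1/18*22793/154 = -22793/2772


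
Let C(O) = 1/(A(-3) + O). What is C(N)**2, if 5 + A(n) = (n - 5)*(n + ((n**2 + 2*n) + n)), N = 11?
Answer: 1/900 ≈ 0.0011111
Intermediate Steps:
A(n) = -5 + (-5 + n)*(n**2 + 4*n) (A(n) = -5 + (n - 5)*(n + ((n**2 + 2*n) + n)) = -5 + (-5 + n)*(n + (n**2 + 3*n)) = -5 + (-5 + n)*(n**2 + 4*n))
C(O) = 1/(19 + O) (C(O) = 1/((-5 + (-3)**3 - 1*(-3)**2 - 20*(-3)) + O) = 1/((-5 - 27 - 1*9 + 60) + O) = 1/((-5 - 27 - 9 + 60) + O) = 1/(19 + O))
C(N)**2 = (1/(19 + 11))**2 = (1/30)**2 = 1/900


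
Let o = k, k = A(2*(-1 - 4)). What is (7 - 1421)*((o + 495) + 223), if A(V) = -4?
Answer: -1009596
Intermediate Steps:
k = -4
o = -4
(7 - 1421)*((o + 495) + 223) = (7 - 1421)*((-4 + 495) + 223) = -1414*(491 + 223) = -1414*714 = -1009596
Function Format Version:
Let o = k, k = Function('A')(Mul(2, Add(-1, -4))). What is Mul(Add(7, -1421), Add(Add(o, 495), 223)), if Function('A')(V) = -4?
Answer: -1009596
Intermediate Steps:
k = -4
o = -4
Mul(Add(7, -1421), Add(Add(o, 495), 223)) = Mul(Add(7, -1421), Add(Add(-4, 495), 223)) = Mul(-1414, Add(491, 223)) = Mul(-1414, 714) = -1009596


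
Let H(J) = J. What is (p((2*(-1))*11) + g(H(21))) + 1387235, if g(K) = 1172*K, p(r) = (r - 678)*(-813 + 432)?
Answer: 1678547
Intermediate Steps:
p(r) = 258318 - 381*r (p(r) = (-678 + r)*(-381) = 258318 - 381*r)
(p((2*(-1))*11) + g(H(21))) + 1387235 = ((258318 - 381*2*(-1)*11) + 1172*21) + 1387235 = ((258318 - (-762)*11) + 24612) + 1387235 = ((258318 - 381*(-22)) + 24612) + 1387235 = ((258318 + 8382) + 24612) + 1387235 = (266700 + 24612) + 1387235 = 291312 + 1387235 = 1678547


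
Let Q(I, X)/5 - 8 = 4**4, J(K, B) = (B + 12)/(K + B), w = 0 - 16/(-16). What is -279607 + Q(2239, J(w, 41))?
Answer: -278287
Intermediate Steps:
w = 1 (w = 0 - 16*(-1)/16 = 0 - 1*(-1) = 0 + 1 = 1)
J(K, B) = (12 + B)/(B + K)
Q(I, X) = 1320 (Q(I, X) = 40 + 5*4**4 = 40 + 5*256 = 40 + 1280 = 1320)
-279607 + Q(2239, J(w, 41)) = -279607 + 1320 = -278287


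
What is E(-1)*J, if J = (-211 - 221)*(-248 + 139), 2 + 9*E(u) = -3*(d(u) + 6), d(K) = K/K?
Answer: -120336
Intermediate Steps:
d(K) = 1
E(u) = -23/9 (E(u) = -2/9 + (-3*(1 + 6))/9 = -2/9 + (-3*7)/9 = -2/9 + (1/9)*(-21) = -2/9 - 7/3 = -23/9)
J = 47088 (J = -432*(-109) = 47088)
E(-1)*J = -23/9*47088 = -120336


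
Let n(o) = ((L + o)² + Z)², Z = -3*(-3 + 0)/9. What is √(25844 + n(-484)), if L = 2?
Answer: √53974931469 ≈ 2.3233e+5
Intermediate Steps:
Z = 1 (Z = -3*(-3)*(⅑) = 9*(⅑) = 1)
n(o) = (1 + (2 + o)²)² (n(o) = ((2 + o)² + 1)² = (1 + (2 + o)²)²)
√(25844 + n(-484)) = √(25844 + (1 + (2 - 484)²)²) = √(25844 + (1 + (-482)²)²) = √(25844 + (1 + 232324)²) = √(25844 + 232325²) = √(25844 + 53974905625) = √53974931469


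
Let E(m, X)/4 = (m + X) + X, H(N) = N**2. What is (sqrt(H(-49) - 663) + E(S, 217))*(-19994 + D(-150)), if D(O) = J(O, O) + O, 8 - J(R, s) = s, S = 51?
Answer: -38772840 - 19986*sqrt(1738) ≈ -3.9606e+7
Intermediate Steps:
E(m, X) = 4*m + 8*X (E(m, X) = 4*((m + X) + X) = 4*((X + m) + X) = 4*(m + 2*X) = 4*m + 8*X)
J(R, s) = 8 - s
D(O) = 8 (D(O) = (8 - O) + O = 8)
(sqrt(H(-49) - 663) + E(S, 217))*(-19994 + D(-150)) = (sqrt((-49)**2 - 663) + (4*51 + 8*217))*(-19994 + 8) = (sqrt(2401 - 663) + (204 + 1736))*(-19986) = (sqrt(1738) + 1940)*(-19986) = (1940 + sqrt(1738))*(-19986) = -38772840 - 19986*sqrt(1738)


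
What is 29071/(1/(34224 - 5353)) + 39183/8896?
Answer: 7466491488719/8896 ≈ 8.3931e+8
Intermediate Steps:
29071/(1/(34224 - 5353)) + 39183/8896 = 29071/(1/28871) + 39183*(1/8896) = 29071/(1/28871) + 39183/8896 = 29071*28871 + 39183/8896 = 839308841 + 39183/8896 = 7466491488719/8896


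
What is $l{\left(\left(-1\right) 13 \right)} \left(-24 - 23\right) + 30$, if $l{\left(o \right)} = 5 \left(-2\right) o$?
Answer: $-6080$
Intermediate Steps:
$l{\left(o \right)} = - 10 o$
$l{\left(\left(-1\right) 13 \right)} \left(-24 - 23\right) + 30 = - 10 \left(\left(-1\right) 13\right) \left(-24 - 23\right) + 30 = \left(-10\right) \left(-13\right) \left(-24 - 23\right) + 30 = 130 \left(-47\right) + 30 = -6110 + 30 = -6080$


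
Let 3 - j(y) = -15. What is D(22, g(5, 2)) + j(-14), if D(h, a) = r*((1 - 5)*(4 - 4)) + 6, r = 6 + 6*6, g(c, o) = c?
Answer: 24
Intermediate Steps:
r = 42 (r = 6 + 36 = 42)
D(h, a) = 6 (D(h, a) = 42*((1 - 5)*(4 - 4)) + 6 = 42*(-4*0) + 6 = 42*0 + 6 = 0 + 6 = 6)
j(y) = 18 (j(y) = 3 - 1*(-15) = 3 + 15 = 18)
D(22, g(5, 2)) + j(-14) = 6 + 18 = 24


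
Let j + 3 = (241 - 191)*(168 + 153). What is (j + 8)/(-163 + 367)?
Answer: 16055/204 ≈ 78.701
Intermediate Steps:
j = 16047 (j = -3 + (241 - 191)*(168 + 153) = -3 + 50*321 = -3 + 16050 = 16047)
(j + 8)/(-163 + 367) = (16047 + 8)/(-163 + 367) = 16055/204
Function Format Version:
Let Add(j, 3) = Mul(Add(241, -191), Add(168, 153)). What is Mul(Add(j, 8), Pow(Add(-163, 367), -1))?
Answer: Rational(16055, 204) ≈ 78.701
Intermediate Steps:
j = 16047 (j = Add(-3, Mul(Add(241, -191), Add(168, 153))) = Add(-3, Mul(50, 321)) = Add(-3, 16050) = 16047)
Mul(Add(j, 8), Pow(Add(-163, 367), -1)) = Mul(Add(16047, 8), Pow(Add(-163, 367), -1)) = Mul(16055, Pow(204, -1)) = Mul(16055, Rational(1, 204)) = Rational(16055, 204)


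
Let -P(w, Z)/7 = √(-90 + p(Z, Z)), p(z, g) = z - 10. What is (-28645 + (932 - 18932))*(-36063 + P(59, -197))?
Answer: 1682158635 + 979545*I*√33 ≈ 1.6822e+9 + 5.6271e+6*I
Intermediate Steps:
p(z, g) = -10 + z
P(w, Z) = -7*√(-100 + Z) (P(w, Z) = -7*√(-90 + (-10 + Z)) = -7*√(-100 + Z))
(-28645 + (932 - 18932))*(-36063 + P(59, -197)) = (-28645 + (932 - 18932))*(-36063 - 7*√(-100 - 197)) = (-28645 - 18000)*(-36063 - 21*I*√33) = -46645*(-36063 - 21*I*√33) = 1682158635 + 979545*I*√33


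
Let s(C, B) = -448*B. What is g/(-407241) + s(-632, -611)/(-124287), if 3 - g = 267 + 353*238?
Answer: -33666201554/16871587389 ≈ -1.9954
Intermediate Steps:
s(C, B) = -448*B
g = -84278 (g = 3 - (267 + 353*238) = 3 - (267 + 84014) = 3 - 1*84281 = 3 - 84281 = -84278)
g/(-407241) + s(-632, -611)/(-124287) = -84278/(-407241) - 448*(-611)/(-124287) = -84278*(-1/407241) + 273728*(-1/124287) = 84278/407241 - 273728/124287 = -33666201554/16871587389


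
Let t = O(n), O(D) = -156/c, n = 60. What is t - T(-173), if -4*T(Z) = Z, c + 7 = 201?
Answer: -17093/388 ≈ -44.054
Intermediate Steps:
c = 194 (c = -7 + 201 = 194)
T(Z) = -Z/4
O(D) = -78/97 (O(D) = -156/194 = -156*1/194 = -78/97)
t = -78/97 ≈ -0.80412
t - T(-173) = -78/97 - (-1)*(-173)/4 = -78/97 - 1*173/4 = -78/97 - 173/4 = -17093/388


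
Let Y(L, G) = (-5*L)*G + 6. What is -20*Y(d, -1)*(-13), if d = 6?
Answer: 9360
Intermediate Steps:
Y(L, G) = 6 - 5*G*L (Y(L, G) = -5*G*L + 6 = 6 - 5*G*L)
-20*Y(d, -1)*(-13) = -20*(6 - 5*(-1)*6)*(-13) = -20*(6 + 30)*(-13) = -20*36*(-13) = -720*(-13) = 9360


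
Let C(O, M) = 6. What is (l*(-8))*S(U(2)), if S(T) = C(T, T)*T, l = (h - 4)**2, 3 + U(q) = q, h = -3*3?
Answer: 8112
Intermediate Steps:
h = -9
U(q) = -3 + q
l = 169 (l = (-9 - 4)**2 = (-13)**2 = 169)
S(T) = 6*T
(l*(-8))*S(U(2)) = (169*(-8))*(6*(-3 + 2)) = -8112*(-1) = -1352*(-6) = 8112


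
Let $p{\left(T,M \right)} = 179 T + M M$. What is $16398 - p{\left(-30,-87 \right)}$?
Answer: $14199$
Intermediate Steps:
$p{\left(T,M \right)} = M^{2} + 179 T$ ($p{\left(T,M \right)} = 179 T + M^{2} = M^{2} + 179 T$)
$16398 - p{\left(-30,-87 \right)} = 16398 - \left(\left(-87\right)^{2} + 179 \left(-30\right)\right) = 16398 - \left(7569 - 5370\right) = 16398 - 2199 = 14199$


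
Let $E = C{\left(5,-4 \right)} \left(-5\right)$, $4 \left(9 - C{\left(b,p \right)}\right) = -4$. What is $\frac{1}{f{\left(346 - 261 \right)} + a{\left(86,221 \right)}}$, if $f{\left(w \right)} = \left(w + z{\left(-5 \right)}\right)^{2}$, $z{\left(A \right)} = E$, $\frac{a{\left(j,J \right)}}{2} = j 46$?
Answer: $\frac{1}{9137} \approx 0.00010945$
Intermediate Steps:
$a{\left(j,J \right)} = 92 j$ ($a{\left(j,J \right)} = 2 j 46 = 2 \cdot 46 j = 92 j$)
$C{\left(b,p \right)} = 10$ ($C{\left(b,p \right)} = 9 - -1 = 9 + 1 = 10$)
$E = -50$ ($E = 10 \left(-5\right) = -50$)
$z{\left(A \right)} = -50$
$f{\left(w \right)} = \left(-50 + w\right)^{2}$ ($f{\left(w \right)} = \left(w - 50\right)^{2} = \left(-50 + w\right)^{2}$)
$\frac{1}{f{\left(346 - 261 \right)} + a{\left(86,221 \right)}} = \frac{1}{\left(-50 + \left(346 - 261\right)\right)^{2} + 92 \cdot 86} = \frac{1}{\left(-50 + \left(346 - 261\right)\right)^{2} + 7912} = \frac{1}{\left(-50 + 85\right)^{2} + 7912} = \frac{1}{35^{2} + 7912} = \frac{1}{1225 + 7912} = \frac{1}{9137}$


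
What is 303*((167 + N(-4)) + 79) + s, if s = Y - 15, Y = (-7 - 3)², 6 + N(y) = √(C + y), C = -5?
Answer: 72805 + 909*I ≈ 72805.0 + 909.0*I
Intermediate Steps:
N(y) = -6 + √(-5 + y)
Y = 100 (Y = (-10)² = 100)
s = 85 (s = 100 - 15 = 85)
303*((167 + N(-4)) + 79) + s = 303*((167 + (-6 + √(-5 - 4))) + 79) + 85 = 303*((167 + (-6 + √(-9))) + 79) + 85 = 303*((167 + (-6 + 3*I)) + 79) + 85 = 303*((161 + 3*I) + 79) + 85 = 303*(240 + 3*I) + 85 = (72720 + 909*I) + 85 = 72805 + 909*I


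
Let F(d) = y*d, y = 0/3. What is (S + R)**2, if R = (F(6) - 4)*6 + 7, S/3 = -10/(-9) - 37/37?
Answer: 2500/9 ≈ 277.78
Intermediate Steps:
y = 0 (y = 0*(1/3) = 0)
F(d) = 0 (F(d) = 0*d = 0)
S = 1/3 (S = 3*(-10/(-9) - 37/37) = 3*(-10*(-1/9) - 37*1/37) = 3*(10/9 - 1) = 3*(1/9) = 1/3 ≈ 0.33333)
R = -17 (R = (0 - 4)*6 + 7 = -4*6 + 7 = -24 + 7 = -17)
(S + R)**2 = (1/3 - 17)**2 = (-50/3)**2 = 2500/9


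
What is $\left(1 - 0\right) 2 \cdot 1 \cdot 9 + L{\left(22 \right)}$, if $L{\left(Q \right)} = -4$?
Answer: $14$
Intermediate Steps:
$\left(1 - 0\right) 2 \cdot 1 \cdot 9 + L{\left(22 \right)} = \left(1 - 0\right) 2 \cdot 1 \cdot 9 - 4 = \left(1 + 0\right) 2 \cdot 1 \cdot 9 - 4 = 1 \cdot 2 \cdot 1 \cdot 9 - 4 = 2 \cdot 1 \cdot 9 - 4 = 2 \cdot 9 - 4 = 18 - 4 = 14$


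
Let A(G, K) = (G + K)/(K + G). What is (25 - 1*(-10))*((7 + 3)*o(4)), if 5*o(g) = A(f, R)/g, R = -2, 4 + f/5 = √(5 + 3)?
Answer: 35/2 ≈ 17.500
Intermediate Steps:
f = -20 + 10*√2 (f = -20 + 5*√(5 + 3) = -20 + 5*√8 = -20 + 5*(2*√2) = -20 + 10*√2 ≈ -5.8579)
A(G, K) = 1 (A(G, K) = (G + K)/(G + K) = 1)
o(g) = 1/(5*g) (o(g) = (1/g)/5 = 1/(5*g))
(25 - 1*(-10))*((7 + 3)*o(4)) = (25 - 1*(-10))*((7 + 3)*((⅕)/4)) = (25 + 10)*(10*((⅕)*(¼))) = 35*(10*(1/20)) = 35*(½) = 35/2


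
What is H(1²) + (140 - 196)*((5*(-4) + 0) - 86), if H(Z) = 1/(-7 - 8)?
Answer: 89039/15 ≈ 5935.9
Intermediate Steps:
H(Z) = -1/15 (H(Z) = 1/(-15) = -1/15)
H(1²) + (140 - 196)*((5*(-4) + 0) - 86) = -1/15 + (140 - 196)*((5*(-4) + 0) - 86) = -1/15 - 56*((-20 + 0) - 86) = -1/15 - 56*(-20 - 86) = -1/15 - 56*(-106) = -1/15 + 5936 = 89039/15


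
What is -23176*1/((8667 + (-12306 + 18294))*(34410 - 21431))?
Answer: -23176/190207245 ≈ -0.00012185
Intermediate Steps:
-23176*1/((8667 + (-12306 + 18294))*(34410 - 21431)) = -23176*1/(12979*(8667 + 5988)) = -23176/(12979*14655) = -23176/190207245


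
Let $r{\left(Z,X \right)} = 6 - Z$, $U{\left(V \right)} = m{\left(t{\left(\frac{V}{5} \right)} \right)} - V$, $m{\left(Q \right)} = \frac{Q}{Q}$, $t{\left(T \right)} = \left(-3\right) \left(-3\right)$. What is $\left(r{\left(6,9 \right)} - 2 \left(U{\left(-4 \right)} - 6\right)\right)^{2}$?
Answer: $4$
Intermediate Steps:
$t{\left(T \right)} = 9$
$m{\left(Q \right)} = 1$
$U{\left(V \right)} = 1 - V$
$\left(r{\left(6,9 \right)} - 2 \left(U{\left(-4 \right)} - 6\right)\right)^{2} = \left(\left(6 - 6\right) - 2 \left(\left(1 - -4\right) - 6\right)\right)^{2} = \left(\left(6 - 6\right) - 2 \left(\left(1 + 4\right) - 6\right)\right)^{2} = \left(0 - 2 \left(5 - 6\right)\right)^{2} = \left(0 - -2\right)^{2} = \left(0 + 2\right)^{2} = 2^{2} = 4$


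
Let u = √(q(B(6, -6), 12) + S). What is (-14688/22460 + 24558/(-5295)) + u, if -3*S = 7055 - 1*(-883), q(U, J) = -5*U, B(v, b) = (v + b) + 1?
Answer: -10489094/1982095 + I*√2651 ≈ -5.2919 + 51.488*I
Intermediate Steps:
B(v, b) = 1 + b + v (B(v, b) = (b + v) + 1 = 1 + b + v)
S = -2646 (S = -(7055 - 1*(-883))/3 = -(7055 + 883)/3 = -⅓*7938 = -2646)
u = I*√2651 (u = √(-5*(1 - 6 + 6) - 2646) = √(-5*1 - 2646) = √(-5 - 2646) = √(-2651) = I*√2651 ≈ 51.488*I)
(-14688/22460 + 24558/(-5295)) + u = (-14688/22460 + 24558/(-5295)) + I*√2651 = (-14688*1/22460 + 24558*(-1/5295)) + I*√2651 = (-3672/5615 - 8186/1765) + I*√2651 = -10489094/1982095 + I*√2651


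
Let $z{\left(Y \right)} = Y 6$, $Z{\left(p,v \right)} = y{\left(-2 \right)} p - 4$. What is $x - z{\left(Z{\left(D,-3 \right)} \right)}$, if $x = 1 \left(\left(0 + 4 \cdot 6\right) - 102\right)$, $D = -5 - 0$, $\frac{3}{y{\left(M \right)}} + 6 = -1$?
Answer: $- \frac{468}{7} \approx -66.857$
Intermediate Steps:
$y{\left(M \right)} = - \frac{3}{7}$ ($y{\left(M \right)} = \frac{3}{-6 - 1} = \frac{3}{-7} = 3 \left(- \frac{1}{7}\right) = - \frac{3}{7}$)
$D = -5$ ($D = -5 + 0 = -5$)
$Z{\left(p,v \right)} = -4 - \frac{3 p}{7}$ ($Z{\left(p,v \right)} = - \frac{3 p}{7} - 4 = -4 - \frac{3 p}{7}$)
$z{\left(Y \right)} = 6 Y$
$x = -78$ ($x = 1 \left(\left(0 + 24\right) - 102\right) = 1 \left(24 - 102\right) = 1 \left(-78\right) = -78$)
$x - z{\left(Z{\left(D,-3 \right)} \right)} = -78 - 6 \left(-4 - - \frac{15}{7}\right) = -78 - 6 \left(-4 + \frac{15}{7}\right) = -78 - 6 \left(- \frac{13}{7}\right) = -78 - - \frac{78}{7} = -78 + \frac{78}{7} = - \frac{468}{7}$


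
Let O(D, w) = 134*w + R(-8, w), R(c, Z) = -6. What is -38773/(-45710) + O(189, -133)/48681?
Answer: 153227219/317886930 ≈ 0.48202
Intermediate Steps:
O(D, w) = -6 + 134*w (O(D, w) = 134*w - 6 = -6 + 134*w)
-38773/(-45710) + O(189, -133)/48681 = -38773/(-45710) + (-6 + 134*(-133))/48681 = -38773*(-1/45710) + (-6 - 17822)*(1/48681) = 5539/6530 - 17828*1/48681 = 5539/6530 - 17828/48681 = 153227219/317886930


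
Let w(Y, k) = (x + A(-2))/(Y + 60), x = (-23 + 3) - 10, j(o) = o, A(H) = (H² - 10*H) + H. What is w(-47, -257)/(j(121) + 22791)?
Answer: -1/37232 ≈ -2.6859e-5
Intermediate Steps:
A(H) = H² - 9*H
x = -30 (x = -20 - 10 = -30)
w(Y, k) = -8/(60 + Y) (w(Y, k) = (-30 - 2*(-9 - 2))/(Y + 60) = (-30 - 2*(-11))/(60 + Y) = (-30 + 22)/(60 + Y) = -8/(60 + Y))
w(-47, -257)/(j(121) + 22791) = (-8/(60 - 47))/(121 + 22791) = -8/13/22912 = -8*1/13*(1/22912) = -8/13*1/22912 = -1/37232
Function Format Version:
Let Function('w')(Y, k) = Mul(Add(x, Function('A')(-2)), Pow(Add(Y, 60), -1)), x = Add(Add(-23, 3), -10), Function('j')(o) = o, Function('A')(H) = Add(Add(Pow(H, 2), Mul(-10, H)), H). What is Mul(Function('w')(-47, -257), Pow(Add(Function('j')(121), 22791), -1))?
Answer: Rational(-1, 37232) ≈ -2.6859e-5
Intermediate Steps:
Function('A')(H) = Add(Pow(H, 2), Mul(-9, H))
x = -30 (x = Add(-20, -10) = -30)
Function('w')(Y, k) = Mul(-8, Pow(Add(60, Y), -1)) (Function('w')(Y, k) = Mul(Add(-30, Mul(-2, Add(-9, -2))), Pow(Add(Y, 60), -1)) = Mul(Add(-30, Mul(-2, -11)), Pow(Add(60, Y), -1)) = Mul(Add(-30, 22), Pow(Add(60, Y), -1)) = Mul(-8, Pow(Add(60, Y), -1)))
Mul(Function('w')(-47, -257), Pow(Add(Function('j')(121), 22791), -1)) = Mul(Mul(-8, Pow(Add(60, -47), -1)), Pow(Add(121, 22791), -1)) = Mul(Mul(-8, Pow(13, -1)), Pow(22912, -1)) = Mul(Mul(-8, Rational(1, 13)), Rational(1, 22912)) = Mul(Rational(-8, 13), Rational(1, 22912)) = Rational(-1, 37232)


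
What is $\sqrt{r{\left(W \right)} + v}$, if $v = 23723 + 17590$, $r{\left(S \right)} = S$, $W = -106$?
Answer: $\sqrt{41207} \approx 203.0$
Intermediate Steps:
$v = 41313$
$\sqrt{r{\left(W \right)} + v} = \sqrt{-106 + 41313} = \sqrt{41207}$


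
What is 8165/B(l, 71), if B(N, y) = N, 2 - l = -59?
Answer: 8165/61 ≈ 133.85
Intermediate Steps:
l = 61 (l = 2 - 1*(-59) = 2 + 59 = 61)
8165/B(l, 71) = 8165/61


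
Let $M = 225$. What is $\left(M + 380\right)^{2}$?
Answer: $366025$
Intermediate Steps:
$\left(M + 380\right)^{2} = \left(225 + 380\right)^{2} = 605^{2} = 366025$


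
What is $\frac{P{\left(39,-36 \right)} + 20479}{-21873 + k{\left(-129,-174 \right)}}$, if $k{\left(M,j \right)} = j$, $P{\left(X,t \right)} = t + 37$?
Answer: $- \frac{20480}{22047} \approx -0.92892$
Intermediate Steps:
$P{\left(X,t \right)} = 37 + t$
$\frac{P{\left(39,-36 \right)} + 20479}{-21873 + k{\left(-129,-174 \right)}} = \frac{\left(37 - 36\right) + 20479}{-21873 - 174} = \frac{1 + 20479}{-22047} = 20480 \left(- \frac{1}{22047}\right) = - \frac{20480}{22047}$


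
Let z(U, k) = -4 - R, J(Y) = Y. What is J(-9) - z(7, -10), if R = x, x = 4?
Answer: -1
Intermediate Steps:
R = 4
z(U, k) = -8 (z(U, k) = -4 - 1*4 = -4 - 4 = -8)
J(-9) - z(7, -10) = -9 - 1*(-8) = -9 + 8 = -1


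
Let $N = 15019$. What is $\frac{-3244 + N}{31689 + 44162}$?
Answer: $\frac{11775}{75851} \approx 0.15524$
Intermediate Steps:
$\frac{-3244 + N}{31689 + 44162} = \frac{-3244 + 15019}{31689 + 44162} = \frac{11775}{75851}$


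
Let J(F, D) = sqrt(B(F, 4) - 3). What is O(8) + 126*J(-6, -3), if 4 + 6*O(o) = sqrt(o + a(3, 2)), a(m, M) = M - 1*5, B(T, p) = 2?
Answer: -2/3 + 126*I + sqrt(5)/6 ≈ -0.29399 + 126.0*I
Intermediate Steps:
a(m, M) = -5 + M (a(m, M) = M - 5 = -5 + M)
O(o) = -2/3 + sqrt(-3 + o)/6 (O(o) = -2/3 + sqrt(o + (-5 + 2))/6 = -2/3 + sqrt(o - 3)/6 = -2/3 + sqrt(-3 + o)/6)
J(F, D) = I (J(F, D) = sqrt(2 - 3) = sqrt(-1) = I)
O(8) + 126*J(-6, -3) = (-2/3 + sqrt(-3 + 8)/6) + 126*I = (-2/3 + sqrt(5)/6) + 126*I = -2/3 + 126*I + sqrt(5)/6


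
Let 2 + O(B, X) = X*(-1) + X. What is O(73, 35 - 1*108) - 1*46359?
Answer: -46361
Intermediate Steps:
O(B, X) = -2 (O(B, X) = -2 + (X*(-1) + X) = -2 + (-X + X) = -2 + 0 = -2)
O(73, 35 - 1*108) - 1*46359 = -2 - 1*46359 = -2 - 46359 = -46361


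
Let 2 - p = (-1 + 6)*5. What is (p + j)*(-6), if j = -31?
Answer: 324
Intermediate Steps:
p = -23 (p = 2 - (-1 + 6)*5 = 2 - 5*5 = 2 - 1*25 = 2 - 25 = -23)
(p + j)*(-6) = (-23 - 31)*(-6) = -54*(-6) = 324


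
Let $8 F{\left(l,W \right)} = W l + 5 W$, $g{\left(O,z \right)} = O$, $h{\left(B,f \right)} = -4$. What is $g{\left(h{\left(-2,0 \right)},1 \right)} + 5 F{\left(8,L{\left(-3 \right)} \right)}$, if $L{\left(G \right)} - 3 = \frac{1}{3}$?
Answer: $\frac{277}{12} \approx 23.083$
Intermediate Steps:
$L{\left(G \right)} = \frac{10}{3}$ ($L{\left(G \right)} = 3 + \frac{1}{3} = \frac{10}{3}$)
$F{\left(l,W \right)} = \frac{5 W}{8} + \frac{W l}{8}$ ($F{\left(l,W \right)} = \frac{W l + 5 W}{8} = \frac{5 W + W l}{8} = \frac{5 W}{8} + \frac{W l}{8}$)
$g{\left(h{\left(-2,0 \right)},1 \right)} + 5 F{\left(8,L{\left(-3 \right)} \right)} = -4 + 5 \cdot \frac{1}{8} \cdot \frac{10}{3} \left(5 + 8\right) = -4 + 5 \cdot \frac{1}{8} \cdot \frac{10}{3} \cdot 13 = -4 + 5 \cdot \frac{65}{12} = -4 + \frac{325}{12} = \frac{277}{12}$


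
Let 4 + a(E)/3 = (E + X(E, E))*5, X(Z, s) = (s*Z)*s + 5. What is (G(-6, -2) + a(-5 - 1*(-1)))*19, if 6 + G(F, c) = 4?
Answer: -18221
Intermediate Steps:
G(F, c) = -2 (G(F, c) = -6 + 4 = -2)
X(Z, s) = 5 + Z*s² (X(Z, s) = (Z*s)*s + 5 = Z*s² + 5 = 5 + Z*s²)
a(E) = 63 + 15*E + 15*E³ (a(E) = -12 + 3*((E + (5 + E*E²))*5) = -12 + 3*((E + (5 + E³))*5) = -12 + 3*((5 + E + E³)*5) = -12 + 3*(25 + 5*E + 5*E³) = -12 + (75 + 15*E + 15*E³) = 63 + 15*E + 15*E³)
(G(-6, -2) + a(-5 - 1*(-1)))*19 = (-2 + (63 + 15*(-5 - 1*(-1)) + 15*(-5 - 1*(-1))³))*19 = (-2 + (63 + 15*(-5 + 1) + 15*(-5 + 1)³))*19 = (-2 + (63 + 15*(-4) + 15*(-4)³))*19 = (-2 + (63 - 60 + 15*(-64)))*19 = (-2 + (63 - 60 - 960))*19 = (-2 - 957)*19 = -959*19 = -18221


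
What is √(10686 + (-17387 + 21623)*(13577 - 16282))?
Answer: 3*I*√1271966 ≈ 3383.4*I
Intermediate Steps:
√(10686 + (-17387 + 21623)*(13577 - 16282)) = √(10686 + 4236*(-2705)) = √(10686 - 11458380) = √(-11447694) = 3*I*√1271966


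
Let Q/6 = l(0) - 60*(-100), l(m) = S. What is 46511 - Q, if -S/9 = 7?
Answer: 10889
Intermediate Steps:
S = -63 (S = -9*7 = -63)
l(m) = -63
Q = 35622 (Q = 6*(-63 - 60*(-100)) = 6*(-63 + 6000) = 6*5937 = 35622)
46511 - Q = 46511 - 1*35622 = 46511 - 35622 = 10889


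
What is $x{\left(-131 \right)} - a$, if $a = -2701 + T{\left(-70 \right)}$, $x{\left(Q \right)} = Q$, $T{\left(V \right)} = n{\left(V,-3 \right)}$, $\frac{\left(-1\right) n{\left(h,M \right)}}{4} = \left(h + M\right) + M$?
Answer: $2266$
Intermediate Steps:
$n{\left(h,M \right)} = - 8 M - 4 h$ ($n{\left(h,M \right)} = - 4 \left(\left(h + M\right) + M\right) = - 4 \left(\left(M + h\right) + M\right) = - 4 \left(h + 2 M\right) = - 8 M - 4 h$)
$T{\left(V \right)} = 24 - 4 V$ ($T{\left(V \right)} = \left(-8\right) \left(-3\right) - 4 V = 24 - 4 V$)
$a = -2397$ ($a = -2701 + \left(24 - -280\right) = -2701 + \left(24 + 280\right) = -2701 + 304 = -2397$)
$x{\left(-131 \right)} - a = -131 - -2397 = -131 + 2397 = 2266$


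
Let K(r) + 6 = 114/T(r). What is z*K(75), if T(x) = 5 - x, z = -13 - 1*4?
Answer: 4539/35 ≈ 129.69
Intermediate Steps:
z = -17 (z = -13 - 4 = -17)
K(r) = -6 + 114/(5 - r)
z*K(75) = -102*(-14 - 1*75)/(-5 + 75) = -102*(-14 - 75)/70 = -102*(-89)/70 = -17*(-267/35) = 4539/35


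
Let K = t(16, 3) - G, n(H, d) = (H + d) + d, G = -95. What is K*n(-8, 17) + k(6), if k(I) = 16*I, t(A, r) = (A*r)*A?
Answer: 22534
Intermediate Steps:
n(H, d) = H + 2*d
t(A, r) = r*A**2
K = 863 (K = 3*16**2 - 1*(-95) = 3*256 + 95 = 768 + 95 = 863)
K*n(-8, 17) + k(6) = 863*(-8 + 2*17) + 16*6 = 863*(-8 + 34) + 96 = 863*26 + 96 = 22438 + 96 = 22534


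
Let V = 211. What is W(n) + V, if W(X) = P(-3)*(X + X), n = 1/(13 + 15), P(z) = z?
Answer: 2951/14 ≈ 210.79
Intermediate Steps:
n = 1/28 ≈ 0.035714
W(X) = -6*X (W(X) = -3*(X + X) = -6*X)
W(n) + V = -6*1/28 + 211 = -3/14 + 211 = 2951/14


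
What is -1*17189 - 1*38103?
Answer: -55292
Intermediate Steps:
-1*17189 - 1*38103 = -17189 - 38103 = -55292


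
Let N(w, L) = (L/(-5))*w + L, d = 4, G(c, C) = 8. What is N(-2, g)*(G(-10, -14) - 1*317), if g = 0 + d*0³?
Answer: 0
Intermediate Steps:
g = 0 (g = 0 + 4*0³ = 0 + 4*0 = 0 + 0 = 0)
N(w, L) = L - L*w/5 (N(w, L) = (L*(-⅕))*w + L = (-L/5)*w + L = -L*w/5 + L = L - L*w/5)
N(-2, g)*(G(-10, -14) - 1*317) = ((⅕)*0*(5 - 1*(-2)))*(8 - 1*317) = ((⅕)*0*(5 + 2))*(8 - 317) = ((⅕)*0*7)*(-309) = 0*(-309) = 0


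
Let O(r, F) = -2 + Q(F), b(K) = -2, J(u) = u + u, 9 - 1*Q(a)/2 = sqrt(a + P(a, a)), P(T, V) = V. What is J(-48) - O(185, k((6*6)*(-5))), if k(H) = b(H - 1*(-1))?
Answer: -112 + 4*I ≈ -112.0 + 4.0*I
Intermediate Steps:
Q(a) = 18 - 2*sqrt(2)*sqrt(a) (Q(a) = 18 - 2*sqrt(a + a) = 18 - 2*sqrt(2)*sqrt(a))
J(u) = 2*u
k(H) = -2
O(r, F) = 16 - 2*sqrt(2)*sqrt(F) (O(r, F) = -2 + (18 - 2*sqrt(2)*sqrt(F)) = 16 - 2*sqrt(2)*sqrt(F))
J(-48) - O(185, k((6*6)*(-5))) = 2*(-48) - (16 - 2*sqrt(2)*sqrt(-2)) = -96 - (16 - 2*sqrt(2)*I*sqrt(2)) = -96 - (16 - 4*I) = -96 + (-16 + 4*I) = -112 + 4*I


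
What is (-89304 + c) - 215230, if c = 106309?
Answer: -198225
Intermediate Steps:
(-89304 + c) - 215230 = (-89304 + 106309) - 215230 = 17005 - 215230 = -198225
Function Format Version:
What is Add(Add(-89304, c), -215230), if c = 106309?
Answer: -198225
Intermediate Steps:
Add(Add(-89304, c), -215230) = Add(Add(-89304, 106309), -215230) = Add(17005, -215230) = -198225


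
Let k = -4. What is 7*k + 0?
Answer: -28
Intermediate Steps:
7*k + 0 = 7*(-4) + 0 = -28 + 0 = -28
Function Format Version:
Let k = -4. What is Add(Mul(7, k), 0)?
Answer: -28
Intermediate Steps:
Add(Mul(7, k), 0) = Add(Mul(7, -4), 0) = Add(-28, 0) = -28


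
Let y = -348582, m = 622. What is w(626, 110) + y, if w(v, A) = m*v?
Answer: 40790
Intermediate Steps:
w(v, A) = 622*v
w(626, 110) + y = 622*626 - 348582 = 389372 - 348582 = 40790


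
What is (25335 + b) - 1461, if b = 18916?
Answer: 42790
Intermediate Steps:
(25335 + b) - 1461 = (25335 + 18916) - 1461 = 44251 - 1461 = 42790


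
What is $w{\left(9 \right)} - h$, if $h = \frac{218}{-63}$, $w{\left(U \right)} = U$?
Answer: $\frac{785}{63} \approx 12.46$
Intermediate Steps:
$h = - \frac{218}{63}$ ($h = 218 \left(- \frac{1}{63}\right) = - \frac{218}{63} \approx -3.4603$)
$w{\left(9 \right)} - h = 9 - - \frac{218}{63} = 9 + \frac{218}{63} = \frac{785}{63}$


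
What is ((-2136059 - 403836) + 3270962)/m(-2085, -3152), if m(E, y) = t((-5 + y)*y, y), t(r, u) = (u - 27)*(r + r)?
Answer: -3711/321155296 ≈ -1.1555e-5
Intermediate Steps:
t(r, u) = 2*r*(-27 + u) (t(r, u) = (-27 + u)*(2*r) = 2*r*(-27 + u))
m(E, y) = 2*y*(-27 + y)*(-5 + y) (m(E, y) = 2*((-5 + y)*y)*(-27 + y) = 2*(y*(-5 + y))*(-27 + y) = 2*y*(-27 + y)*(-5 + y))
((-2136059 - 403836) + 3270962)/m(-2085, -3152) = ((-2136059 - 403836) + 3270962)/((2*(-3152)*(-27 - 3152)*(-5 - 3152))) = (-2539895 + 3270962)/((2*(-3152)*(-3179)*(-3157))) = 731067/(-63267593312) = 731067*(-1/63267593312) = -3711/321155296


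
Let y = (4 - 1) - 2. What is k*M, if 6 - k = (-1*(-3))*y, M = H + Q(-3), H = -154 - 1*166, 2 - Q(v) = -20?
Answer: -894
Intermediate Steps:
Q(v) = 22 (Q(v) = 2 - 1*(-20) = 2 + 20 = 22)
H = -320 (H = -154 - 166 = -320)
y = 1 (y = 3 - 2 = 1)
M = -298 (M = -320 + 22 = -298)
k = 3 (k = 6 - (-1*(-3)) = 6 - 3 = 3)
k*M = 3*(-298) = -894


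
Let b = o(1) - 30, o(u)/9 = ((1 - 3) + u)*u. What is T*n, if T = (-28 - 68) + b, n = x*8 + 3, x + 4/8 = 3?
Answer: -3105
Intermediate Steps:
o(u) = 9*u*(-2 + u) (o(u) = 9*(((1 - 3) + u)*u) = 9*((-2 + u)*u) = 9*(u*(-2 + u)) = 9*u*(-2 + u))
b = -39 (b = 9*1*(-2 + 1) - 30 = 9*1*(-1) - 30 = -9 - 30 = -39)
x = 5/2 (x = -½ + 3 = 5/2 ≈ 2.5000)
n = 23 (n = (5/2)*8 + 3 = 20 + 3 = 23)
T = -135 (T = (-28 - 68) - 39 = -96 - 39 = -135)
T*n = -135*23 = -3105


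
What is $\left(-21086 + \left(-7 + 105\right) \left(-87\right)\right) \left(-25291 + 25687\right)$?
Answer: $-11726352$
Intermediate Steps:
$\left(-21086 + \left(-7 + 105\right) \left(-87\right)\right) \left(-25291 + 25687\right) = \left(-21086 + 98 \left(-87\right)\right) 396 = \left(-21086 - 8526\right) 396 = \left(-29612\right) 396 = -11726352$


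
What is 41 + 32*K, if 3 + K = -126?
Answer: -4087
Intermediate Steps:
K = -129 (K = -3 - 126 = -129)
41 + 32*K = 41 + 32*(-129) = 41 - 4128 = -4087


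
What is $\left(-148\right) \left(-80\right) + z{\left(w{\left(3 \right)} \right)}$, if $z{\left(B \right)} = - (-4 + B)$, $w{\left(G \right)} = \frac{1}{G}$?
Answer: $\frac{35531}{3} \approx 11844.0$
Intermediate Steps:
$z{\left(B \right)} = 4 - B$
$\left(-148\right) \left(-80\right) + z{\left(w{\left(3 \right)} \right)} = \left(-148\right) \left(-80\right) + \left(4 - \frac{1}{3}\right) = 11840 + \left(4 - \frac{1}{3}\right) = 11840 + \frac{11}{3} = \frac{35531}{3}$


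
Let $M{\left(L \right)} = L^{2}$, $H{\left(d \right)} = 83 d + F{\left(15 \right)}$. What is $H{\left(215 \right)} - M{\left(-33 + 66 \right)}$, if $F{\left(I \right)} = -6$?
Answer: $16750$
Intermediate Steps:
$H{\left(d \right)} = -6 + 83 d$ ($H{\left(d \right)} = 83 d - 6 = -6 + 83 d$)
$H{\left(215 \right)} - M{\left(-33 + 66 \right)} = \left(-6 + 83 \cdot 215\right) - \left(-33 + 66\right)^{2} = \left(-6 + 17845\right) - 33^{2} = 17839 - 1089 = 16750$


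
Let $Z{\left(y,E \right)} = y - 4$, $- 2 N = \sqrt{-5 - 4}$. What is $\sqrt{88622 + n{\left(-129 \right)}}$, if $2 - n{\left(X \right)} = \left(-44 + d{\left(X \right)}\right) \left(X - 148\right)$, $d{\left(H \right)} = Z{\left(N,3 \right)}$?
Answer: $\frac{\sqrt{301312 - 1662 i}}{2} \approx 274.46 - 0.75694 i$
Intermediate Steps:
$N = - \frac{3 i}{2}$ ($N = - \frac{\sqrt{-5 - 4}}{2} = - \frac{\sqrt{-9}}{2} = - \frac{3 i}{2} \approx - 1.5 i$)
$Z{\left(y,E \right)} = -4 + y$ ($Z{\left(y,E \right)} = y - 4 = -4 + y$)
$d{\left(H \right)} = -4 - \frac{3 i}{2}$
$n{\left(X \right)} = 2 - \left(-148 + X\right) \left(-48 - \frac{3 i}{2}\right)$ ($n{\left(X \right)} = 2 - \left(-44 - \left(4 + \frac{3 i}{2}\right)\right) \left(X - 148\right) = 2 - \left(-48 - \frac{3 i}{2}\right) \left(-148 + X\right) = 2 - \left(-148 + X\right) \left(-48 - \frac{3 i}{2}\right)$)
$\sqrt{88622 + n{\left(-129 \right)}} = \sqrt{88622 - \left(7102 + 222 i + \frac{387 \left(32 + i\right)}{2}\right)} = \sqrt{88622 - \left(13294 + \frac{831 i}{2}\right)} = \sqrt{75328 - \frac{831 i}{2}}$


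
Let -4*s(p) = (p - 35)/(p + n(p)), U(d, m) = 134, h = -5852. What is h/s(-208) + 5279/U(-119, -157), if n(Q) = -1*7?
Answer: 675667277/32562 ≈ 20750.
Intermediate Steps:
n(Q) = -7
s(p) = -(-35 + p)/(4*(-7 + p)) (s(p) = -(p - 35)/(4*(p - 7)) = -(-35 + p)/(4*(-7 + p)))
h/s(-208) + 5279/U(-119, -157) = -5852*4*(-7 - 208)/(35 - 1*(-208)) + 5279/134 = -5852*(-860/(35 + 208)) + 5279*(1/134) = -5852/((1/4)*(-1/215)*243) + 5279/134 = -5852/(-243/860) + 5279/134 = -5852*(-860/243) + 5279/134 = 5032720/243 + 5279/134 = 675667277/32562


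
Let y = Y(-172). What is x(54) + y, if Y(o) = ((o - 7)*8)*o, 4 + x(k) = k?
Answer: 246354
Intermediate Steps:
x(k) = -4 + k
Y(o) = o*(-56 + 8*o) (Y(o) = ((-7 + o)*8)*o = (-56 + 8*o)*o = o*(-56 + 8*o))
y = 246304 (y = 8*(-172)*(-7 - 172) = 8*(-172)*(-179) = 246304)
x(54) + y = (-4 + 54) + 246304 = 50 + 246304 = 246354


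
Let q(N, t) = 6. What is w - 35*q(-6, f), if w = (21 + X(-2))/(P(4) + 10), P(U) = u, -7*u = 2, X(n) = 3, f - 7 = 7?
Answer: -3528/17 ≈ -207.53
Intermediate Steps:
f = 14 (f = 7 + 7 = 14)
u = -2/7 (u = -⅐*2 = -2/7 ≈ -0.28571)
P(U) = -2/7
w = 42/17 (w = (21 + 3)/(-2/7 + 10) = 24/(68/7) = 24*(7/68) = 42/17 ≈ 2.4706)
w - 35*q(-6, f) = 42/17 - 35*6 = 42/17 - 210 = -3528/17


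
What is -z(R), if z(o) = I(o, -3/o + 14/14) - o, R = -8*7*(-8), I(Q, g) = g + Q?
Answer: -445/448 ≈ -0.99330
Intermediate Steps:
I(Q, g) = Q + g
R = 448 (R = -56*(-8) = 448)
z(o) = 1 - 3/o (z(o) = (o + (-3/o + 14/14)) - o = (o + (-3/o + 14*(1/14))) - o = (o + (-3/o + 1)) - o = (o + (1 - 3/o)) - o = (1 + o - 3/o) - o = 1 - 3/o)
-z(R) = -(-3 + 448)/448 = -445/448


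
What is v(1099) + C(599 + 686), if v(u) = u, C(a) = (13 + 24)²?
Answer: 2468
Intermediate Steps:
C(a) = 1369 (C(a) = 37² = 1369)
v(1099) + C(599 + 686) = 1099 + 1369 = 2468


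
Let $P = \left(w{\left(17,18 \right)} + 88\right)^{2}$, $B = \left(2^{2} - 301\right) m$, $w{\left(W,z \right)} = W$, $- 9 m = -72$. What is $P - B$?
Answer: $13401$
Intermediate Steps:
$m = 8$ ($m = \left(- \frac{1}{9}\right) \left(-72\right) = 8$)
$B = -2376$ ($B = \left(2^{2} - 301\right) 8 = \left(4 - 301\right) 8 = \left(-297\right) 8 = -2376$)
$P = 11025$ ($P = \left(17 + 88\right)^{2} = 105^{2} = 11025$)
$P - B = 11025 - -2376 = 11025 + 2376 = 13401$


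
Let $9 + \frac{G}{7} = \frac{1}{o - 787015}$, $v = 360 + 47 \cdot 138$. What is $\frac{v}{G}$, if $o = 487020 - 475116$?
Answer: $- \frac{379029279}{3488000} \approx -108.67$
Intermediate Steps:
$o = 11904$ ($o = 487020 - 475116 = 11904$)
$v = 6846$ ($v = 360 + 6486 = 6846$)
$G = - \frac{48832000}{775111}$ ($G = -63 + \frac{7}{11904 - 787015} = -63 + \frac{7}{-775111} = -63 + 7 \left(- \frac{1}{775111}\right) = -63 - \frac{7}{775111} = - \frac{48832000}{775111} \approx -63.0$)
$\frac{v}{G} = \frac{6846}{- \frac{48832000}{775111}} = 6846 \left(- \frac{775111}{48832000}\right) = - \frac{379029279}{3488000}$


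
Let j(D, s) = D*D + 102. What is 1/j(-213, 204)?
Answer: 1/45471 ≈ 2.1992e-5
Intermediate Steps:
j(D, s) = 102 + D² (j(D, s) = D² + 102 = 102 + D²)
1/j(-213, 204) = 1/(102 + (-213)²) = 1/(102 + 45369) = 1/45471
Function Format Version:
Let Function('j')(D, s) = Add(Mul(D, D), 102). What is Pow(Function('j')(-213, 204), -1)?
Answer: Rational(1, 45471) ≈ 2.1992e-5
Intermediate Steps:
Function('j')(D, s) = Add(102, Pow(D, 2)) (Function('j')(D, s) = Add(Pow(D, 2), 102) = Add(102, Pow(D, 2)))
Pow(Function('j')(-213, 204), -1) = Pow(Add(102, Pow(-213, 2)), -1) = Pow(Add(102, 45369), -1) = Pow(45471, -1) = Rational(1, 45471)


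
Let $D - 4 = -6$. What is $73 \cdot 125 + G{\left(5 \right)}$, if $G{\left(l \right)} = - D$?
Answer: $9127$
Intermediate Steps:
$D = -2$ ($D = 4 - 6 = -2$)
$G{\left(l \right)} = 2$ ($G{\left(l \right)} = \left(-1\right) \left(-2\right) = 2$)
$73 \cdot 125 + G{\left(5 \right)} = 73 \cdot 125 + 2 = 9125 + 2 = 9127$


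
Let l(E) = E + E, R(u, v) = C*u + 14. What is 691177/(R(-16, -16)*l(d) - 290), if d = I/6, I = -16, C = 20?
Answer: 691177/1342 ≈ 515.04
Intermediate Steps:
R(u, v) = 14 + 20*u (R(u, v) = 20*u + 14 = 14 + 20*u)
d = -8/3 (d = -16/6 = -16*⅙ = -8/3 ≈ -2.6667)
l(E) = 2*E
691177/(R(-16, -16)*l(d) - 290) = 691177/((14 + 20*(-16))*(2*(-8/3)) - 290) = 691177/((14 - 320)*(-16/3) - 290) = 691177/(-306*(-16/3) - 290) = 691177/(1632 - 290) = 691177/1342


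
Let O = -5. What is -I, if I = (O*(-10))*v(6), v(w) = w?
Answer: -300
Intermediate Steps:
I = 300 (I = -5*(-10)*6 = 50*6 = 300)
-I = -1*300 = -300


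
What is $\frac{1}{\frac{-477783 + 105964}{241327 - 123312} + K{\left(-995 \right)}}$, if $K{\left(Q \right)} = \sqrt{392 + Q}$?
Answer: $- \frac{43880219285}{8536556124436} - \frac{41782620675 i \sqrt{67}}{8536556124436} \approx -0.0051403 - 0.040064 i$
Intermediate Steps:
$\frac{1}{\frac{-477783 + 105964}{241327 - 123312} + K{\left(-995 \right)}} = \frac{1}{\frac{-477783 + 105964}{241327 - 123312} + \sqrt{392 - 995}} = \frac{1}{- \frac{371819}{118015} + \sqrt{-603}} = \frac{1}{\left(-371819\right) \frac{1}{118015} + 3 i \sqrt{67}} = \frac{1}{- \frac{371819}{118015} + 3 i \sqrt{67}}$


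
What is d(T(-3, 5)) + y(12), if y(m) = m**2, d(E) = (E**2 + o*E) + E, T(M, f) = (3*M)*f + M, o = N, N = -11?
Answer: 2928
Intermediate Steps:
o = -11
T(M, f) = M + 3*M*f (T(M, f) = 3*M*f + M = M + 3*M*f)
d(E) = E**2 - 10*E (d(E) = (E**2 - 11*E) + E = E**2 - 10*E)
d(T(-3, 5)) + y(12) = (-3*(1 + 3*5))*(-10 - 3*(1 + 3*5)) + 12**2 = (-3*(1 + 15))*(-10 - 3*(1 + 15)) + 144 = (-3*16)*(-10 - 3*16) + 144 = -48*(-10 - 48) + 144 = -48*(-58) + 144 = 2784 + 144 = 2928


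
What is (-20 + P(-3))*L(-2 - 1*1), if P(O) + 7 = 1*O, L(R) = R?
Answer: 90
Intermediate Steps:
P(O) = -7 + O (P(O) = -7 + 1*O = -7 + O)
(-20 + P(-3))*L(-2 - 1*1) = (-20 + (-7 - 3))*(-2 - 1*1) = (-20 - 10)*(-2 - 1) = -30*(-3) = 90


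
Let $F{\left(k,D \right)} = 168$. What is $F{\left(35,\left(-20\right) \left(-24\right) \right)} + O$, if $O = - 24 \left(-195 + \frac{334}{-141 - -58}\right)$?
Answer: $\frac{410400}{83} \approx 4944.6$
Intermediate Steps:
$O = \frac{396456}{83}$ ($O = - 24 \left(-195 + \frac{334}{-141 + 58}\right) = - 24 \left(-195 + \frac{334}{-83}\right) = - 24 \left(-195 + 334 \left(- \frac{1}{83}\right)\right) = - 24 \left(-195 - \frac{334}{83}\right) = \left(-24\right) \left(- \frac{16519}{83}\right) = \frac{396456}{83} \approx 4776.6$)
$F{\left(35,\left(-20\right) \left(-24\right) \right)} + O = 168 + \frac{396456}{83} = \frac{410400}{83}$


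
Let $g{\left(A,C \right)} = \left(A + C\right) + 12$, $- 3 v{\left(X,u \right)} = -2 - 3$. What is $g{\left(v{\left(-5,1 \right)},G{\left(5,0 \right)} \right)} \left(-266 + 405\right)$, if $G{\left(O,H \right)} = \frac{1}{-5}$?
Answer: $\frac{28078}{15} \approx 1871.9$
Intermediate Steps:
$G{\left(O,H \right)} = - \frac{1}{5}$
$v{\left(X,u \right)} = \frac{5}{3}$ ($v{\left(X,u \right)} = - \frac{-2 - 3}{3} = \left(- \frac{1}{3}\right) \left(-5\right) = \frac{5}{3}$)
$g{\left(A,C \right)} = 12 + A + C$
$g{\left(v{\left(-5,1 \right)},G{\left(5,0 \right)} \right)} \left(-266 + 405\right) = \left(12 + \frac{5}{3} - \frac{1}{5}\right) \left(-266 + 405\right) = \frac{202}{15} \cdot 139 = \frac{28078}{15}$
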